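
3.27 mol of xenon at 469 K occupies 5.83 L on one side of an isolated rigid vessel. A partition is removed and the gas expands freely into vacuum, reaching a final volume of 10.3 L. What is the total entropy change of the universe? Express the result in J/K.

ΔS_universe = 15.5 J/K

For an ideal gas in free expansion Q = 0 and W = 0, so T is unchanged.
Entropy is a state function; using a reversible isothermal path, ΔS_gas = nR ln(V₂/V₁) = 3.27 × 8.314 × ln(10.3/5.83) = 15.5 J/K.
The insulated surroundings exchange no heat, so ΔS_surr = 0 and ΔS_universe = ΔS_gas.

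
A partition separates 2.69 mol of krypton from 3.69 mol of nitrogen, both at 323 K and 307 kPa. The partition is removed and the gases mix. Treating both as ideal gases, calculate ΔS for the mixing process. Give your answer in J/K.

ΔS_mix = 36.1 J/K

Mole fractions: x_A = 2.69/6.38 = 0.422, x_B = 0.578.
ΔS_mix = −R(n_A ln x_A + n_B ln x_B) = −8.314 × (2.69 ln 0.422 + 3.69 ln 0.578) = 36.1 J/K.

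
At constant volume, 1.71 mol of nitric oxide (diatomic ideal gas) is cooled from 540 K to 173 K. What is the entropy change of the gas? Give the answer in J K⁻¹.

At constant volume, ΔS = nC_V ln(T₂/T₁) with C_V = 5R/2 = 20.79 J mol⁻¹ K⁻¹.
ΔS = 1.71 × 20.79 × ln(173/540) = -40.5 J/K.

ΔS = -40.5 J/K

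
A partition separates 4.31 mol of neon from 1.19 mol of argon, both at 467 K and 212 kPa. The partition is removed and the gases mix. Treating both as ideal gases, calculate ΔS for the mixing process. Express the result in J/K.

ΔS_mix = 23.9 J/K

Mole fractions: x_A = 4.31/5.5 = 0.784, x_B = 0.216.
ΔS_mix = −R(n_A ln x_A + n_B ln x_B) = −8.314 × (4.31 ln 0.784 + 1.19 ln 0.216) = 23.9 J/K.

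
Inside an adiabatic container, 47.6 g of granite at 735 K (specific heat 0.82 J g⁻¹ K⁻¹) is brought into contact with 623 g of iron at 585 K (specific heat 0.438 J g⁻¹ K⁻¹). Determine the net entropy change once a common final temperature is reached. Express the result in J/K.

Energy balance: T_f = (m₁c₁T₁ + m₂c₂T₂)/(m₁c₁ + m₂c₂) = 603.77 K.
ΔS₁ = m₁c₁ ln(T_f/T₁) = 39.032 × ln(603.77/735) = -7.6766 J/K.
ΔS₂ = m₂c₂ ln(T_f/T₂) = 272.874 × ln(603.77/585) = 8.6182 J/K.
ΔS_total = -7.6766 + 8.6182 = 0.942 J/K.

ΔS_total = 0.942 J/K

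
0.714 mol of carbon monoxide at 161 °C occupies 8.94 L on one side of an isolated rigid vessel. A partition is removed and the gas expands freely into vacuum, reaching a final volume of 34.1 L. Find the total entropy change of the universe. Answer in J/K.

ΔS_universe = 7.95 J/K

No heat is exchanged and no work is done, so the ideal-gas temperature stays constant.
Entropy is a state function; using a reversible isothermal path, ΔS_gas = nR ln(V₂/V₁) = 0.714 × 8.314 × ln(34.1/8.94) = 7.95 J/K.
The insulated surroundings exchange no heat, so ΔS_surr = 0 and ΔS_universe = ΔS_gas.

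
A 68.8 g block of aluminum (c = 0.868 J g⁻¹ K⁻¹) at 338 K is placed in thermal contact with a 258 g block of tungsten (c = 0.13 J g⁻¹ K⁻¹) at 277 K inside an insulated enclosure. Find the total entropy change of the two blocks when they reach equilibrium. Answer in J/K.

Energy balance: T_f = (m₁c₁T₁ + m₂c₂T₂)/(m₁c₁ + m₂c₂) = 316.06 K.
ΔS₁ = m₁c₁ ln(T_f/T₁) = 59.7184 × ln(316.06/338) = -4.008 J/K.
ΔS₂ = m₂c₂ ln(T_f/T₂) = 33.54 × ln(316.06/277) = 4.425 J/K.
ΔS_total = -4.008 + 4.425 = 0.417 J/K.

ΔS_total = 0.417 J/K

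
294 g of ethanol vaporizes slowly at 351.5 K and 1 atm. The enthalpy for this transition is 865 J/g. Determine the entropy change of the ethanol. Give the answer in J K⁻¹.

ΔS = 723 J/K

Heat absorbed by the substance: Q = mL = 294 × 865 = 254310 J.
At constant T, ΔS = Q_rev/T = 254310 / 351.5 = 723 J/K.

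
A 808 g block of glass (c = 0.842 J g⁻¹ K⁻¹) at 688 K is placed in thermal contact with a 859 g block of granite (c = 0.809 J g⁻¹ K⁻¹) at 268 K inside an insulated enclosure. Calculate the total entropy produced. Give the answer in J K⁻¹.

ΔS_total = 148 J/K

Energy balance: T_f = (m₁c₁T₁ + m₂c₂T₂)/(m₁c₁ + m₂c₂) = 475.77 K.
ΔS₁ = m₁c₁ ln(T_f/T₁) = 680.336 × ln(475.77/688) = -250.9 J/K.
ΔS₂ = m₂c₂ ln(T_f/T₂) = 694.931 × ln(475.77/268) = 398.9 J/K.
ΔS_total = -250.9 + 398.9 = 148 J/K.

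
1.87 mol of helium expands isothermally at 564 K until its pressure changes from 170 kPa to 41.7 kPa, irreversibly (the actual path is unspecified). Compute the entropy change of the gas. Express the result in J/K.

Entropy is a state function, so ΔS_gas depends only on the end states.
For an isothermal ideal gas ΔS_gas = nR ln(P₁/P₂) = 1.87 × 8.314 × ln(170/41.7) = 21.8 J/K.

ΔS_gas = 21.8 J/K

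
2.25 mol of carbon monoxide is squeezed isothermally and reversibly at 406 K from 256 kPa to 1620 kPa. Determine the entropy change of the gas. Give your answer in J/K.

For an isothermal ideal gas ΔS_gas = nR ln(P₁/P₂) = 2.25 × 8.314 × ln(256/1620) = -34.5 J/K.

ΔS_gas = -34.5 J/K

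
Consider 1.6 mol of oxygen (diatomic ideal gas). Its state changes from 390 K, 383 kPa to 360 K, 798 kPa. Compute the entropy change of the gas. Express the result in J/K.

ΔS = -13.5 J/K

ΔS = nC_p ln(T₂/T₁) − nR ln(P₂/P₁), with C_p = 7R/2 = 29.1 J mol⁻¹ K⁻¹ for a diatomic ideal gas.
ΔS = 1.6 × [29.1 × ln(360/390) − 8.314 × ln(798/383)] = -13.5 J/K.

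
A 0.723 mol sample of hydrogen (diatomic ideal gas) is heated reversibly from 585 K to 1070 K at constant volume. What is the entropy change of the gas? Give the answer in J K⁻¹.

At constant volume, ΔS = nC_V ln(T₂/T₁) with C_V = 5R/2 = 20.79 J mol⁻¹ K⁻¹.
ΔS = 0.723 × 20.79 × ln(1070/585) = 9.07 J/K.

ΔS = 9.07 J/K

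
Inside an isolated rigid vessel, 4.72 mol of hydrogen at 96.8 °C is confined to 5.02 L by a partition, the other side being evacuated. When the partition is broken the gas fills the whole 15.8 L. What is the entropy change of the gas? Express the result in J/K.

ΔS_gas = 45 J/K

No heat is exchanged and no work is done, so the ideal-gas temperature stays constant.
Entropy is a state function; using a reversible isothermal path, ΔS_gas = nR ln(V₂/V₁) = 4.72 × 8.314 × ln(15.8/5.02) = 45 J/K.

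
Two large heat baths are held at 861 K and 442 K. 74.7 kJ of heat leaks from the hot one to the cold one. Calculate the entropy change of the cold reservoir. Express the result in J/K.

ΔS_cold = 169 J/K

The cold reservoir gains heat Q, so ΔS_cold = +Q/T_C = 74700/442 = 169 J/K.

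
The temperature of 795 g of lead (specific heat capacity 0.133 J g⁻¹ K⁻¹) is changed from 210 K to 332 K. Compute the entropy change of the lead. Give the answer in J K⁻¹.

ΔS = 48.4 J/K

ΔS = ∫dQ_rev/T = m c ln(T₂/T₁) = 795 × 0.133 × ln(332/210) = 48.4 J/K.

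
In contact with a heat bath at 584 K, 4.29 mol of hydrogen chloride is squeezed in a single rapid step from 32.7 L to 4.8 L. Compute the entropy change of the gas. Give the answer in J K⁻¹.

Entropy is a state function, so ΔS_gas depends only on the end states.
For an isothermal ideal gas ΔS_gas = nR ln(V₂/V₁) = 4.29 × 8.314 × ln(4.8/32.7) = -68.4 J/K.

ΔS_gas = -68.4 J/K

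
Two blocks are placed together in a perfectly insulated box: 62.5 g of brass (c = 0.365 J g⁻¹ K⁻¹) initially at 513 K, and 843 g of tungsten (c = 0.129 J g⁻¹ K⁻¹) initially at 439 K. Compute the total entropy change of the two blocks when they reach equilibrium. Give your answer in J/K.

ΔS_total = 0.237 J/K

Energy balance: T_f = (m₁c₁T₁ + m₂c₂T₂)/(m₁c₁ + m₂c₂) = 451.83 K.
ΔS₁ = m₁c₁ ln(T_f/T₁) = 22.8125 × ln(451.83/513) = -2.896 J/K.
ΔS₂ = m₂c₂ ln(T_f/T₂) = 108.747 × ln(451.83/439) = 3.133 J/K.
ΔS_total = -2.896 + 3.133 = 0.237 J/K.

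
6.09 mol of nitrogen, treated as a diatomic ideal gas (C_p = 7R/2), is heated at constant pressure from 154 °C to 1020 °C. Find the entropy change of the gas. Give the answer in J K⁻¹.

In kelvin: T₁ = 427.15 K, T₂ = 1293.15 K. At constant pressure, ΔS = nC_p ln(T₂/T₁) with C_p = 7R/2 = 29.1 J mol⁻¹ K⁻¹.
ΔS = 6.09 × 29.1 × ln(1293.15/427.15) = 196 J/K.

ΔS = 196 J/K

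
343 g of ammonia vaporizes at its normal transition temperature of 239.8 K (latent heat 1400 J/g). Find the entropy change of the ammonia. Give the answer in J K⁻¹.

Heat absorbed by the substance: Q = mL = 343 × 1400 = 480200 J.
At constant T, ΔS = Q_rev/T = 480200 / 239.8 = 2000 J/K.

ΔS = 2000 J/K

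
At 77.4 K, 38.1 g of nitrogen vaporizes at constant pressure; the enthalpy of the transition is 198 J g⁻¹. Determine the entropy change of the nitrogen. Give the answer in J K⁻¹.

Heat absorbed by the substance: Q = mL = 38.1 × 198 = 7543.8 J.
At constant T, ΔS = Q_rev/T = 7543.8 / 77.4 = 97.5 J/K.

ΔS = 97.5 J/K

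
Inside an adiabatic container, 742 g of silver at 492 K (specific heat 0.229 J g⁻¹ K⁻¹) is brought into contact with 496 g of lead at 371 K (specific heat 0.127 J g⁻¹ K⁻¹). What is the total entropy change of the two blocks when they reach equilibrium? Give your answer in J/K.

ΔS_total = 1.75 J/K

Energy balance: T_f = (m₁c₁T₁ + m₂c₂T₂)/(m₁c₁ + m₂c₂) = 459.27 K.
ΔS₁ = m₁c₁ ln(T_f/T₁) = 169.918 × ln(459.27/492) = -11.7 J/K.
ΔS₂ = m₂c₂ ln(T_f/T₂) = 62.992 × ln(459.27/371) = 13.45 J/K.
ΔS_total = -11.7 + 13.45 = 1.75 J/K.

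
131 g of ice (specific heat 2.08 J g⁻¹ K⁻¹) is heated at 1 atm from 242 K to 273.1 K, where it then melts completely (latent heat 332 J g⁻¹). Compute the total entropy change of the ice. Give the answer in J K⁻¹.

ΔS = 192 J/K

Warming step: ΔS₁ = m c ln(T_tr/T_i) = 131 × 2.08 × ln(273.1/242) = 32.94 J/K.
Phase change: ΔS₂ = +mL/T_tr = 131 × 332 / 273.1 = 159.3 J/K.
ΔS_total = (32.94) + (159.3) = 192 J/K.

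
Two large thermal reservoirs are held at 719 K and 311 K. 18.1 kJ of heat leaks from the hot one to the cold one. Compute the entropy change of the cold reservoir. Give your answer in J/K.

The cold reservoir gains heat Q, so ΔS_cold = +Q/T_C = 18100/311 = 58.2 J/K.

ΔS_cold = 58.2 J/K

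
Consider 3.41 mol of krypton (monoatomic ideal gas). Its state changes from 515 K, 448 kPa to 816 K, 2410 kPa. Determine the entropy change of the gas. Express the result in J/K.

ΔS = nC_p ln(T₂/T₁) − nR ln(P₂/P₁), with C_p = 5R/2 = 20.79 J mol⁻¹ K⁻¹ for a monoatomic ideal gas.
ΔS = 3.41 × [20.79 × ln(816/515) − 8.314 × ln(2410/448)] = -15.1 J/K.

ΔS = -15.1 J/K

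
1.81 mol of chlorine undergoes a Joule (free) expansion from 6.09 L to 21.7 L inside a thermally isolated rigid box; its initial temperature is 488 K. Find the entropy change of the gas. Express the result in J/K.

ΔS_gas = 19.1 J/K

No heat is exchanged and no work is done, so the ideal-gas temperature stays constant.
Entropy is a state function; using a reversible isothermal path, ΔS_gas = nR ln(V₂/V₁) = 1.81 × 8.314 × ln(21.7/6.09) = 19.1 J/K.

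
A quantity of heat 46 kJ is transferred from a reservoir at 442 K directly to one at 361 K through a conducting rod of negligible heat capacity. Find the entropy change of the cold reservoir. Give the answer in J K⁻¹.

ΔS_cold = 127 J/K

The cold reservoir gains heat Q, so ΔS_cold = +Q/T_C = 46000/361 = 127 J/K.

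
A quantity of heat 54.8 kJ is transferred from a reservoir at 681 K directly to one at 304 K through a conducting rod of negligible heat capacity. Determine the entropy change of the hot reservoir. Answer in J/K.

ΔS_hot = -80.5 J/K

The hot reservoir loses heat Q, so ΔS_hot = −Q/T_H = −54800/681 = -80.5 J/K.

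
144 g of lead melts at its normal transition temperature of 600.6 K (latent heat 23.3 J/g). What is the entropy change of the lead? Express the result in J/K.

ΔS = 5.59 J/K

Heat absorbed by the substance: Q = mL = 144 × 23.3 = 3355.2 J.
At constant T, ΔS = Q_rev/T = 3355.2 / 600.6 = 5.59 J/K.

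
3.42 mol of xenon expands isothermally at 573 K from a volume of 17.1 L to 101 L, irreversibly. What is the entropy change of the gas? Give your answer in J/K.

Entropy is a state function, so ΔS_gas depends only on the end states.
For an isothermal ideal gas ΔS_gas = nR ln(V₂/V₁) = 3.42 × 8.314 × ln(101/17.1) = 50.5 J/K.

ΔS_gas = 50.5 J/K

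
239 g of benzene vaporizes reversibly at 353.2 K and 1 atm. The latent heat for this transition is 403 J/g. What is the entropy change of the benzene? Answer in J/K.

ΔS = 273 J/K

Heat absorbed by the substance: Q = mL = 239 × 403 = 96317 J.
At constant T, ΔS = Q_rev/T = 96317 / 353.2 = 273 J/K.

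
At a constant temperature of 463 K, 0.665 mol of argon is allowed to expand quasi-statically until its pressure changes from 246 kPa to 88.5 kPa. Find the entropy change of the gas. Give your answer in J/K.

ΔS_gas = 5.65 J/K

For an isothermal ideal gas ΔS_gas = nR ln(P₁/P₂) = 0.665 × 8.314 × ln(246/88.5) = 5.65 J/K.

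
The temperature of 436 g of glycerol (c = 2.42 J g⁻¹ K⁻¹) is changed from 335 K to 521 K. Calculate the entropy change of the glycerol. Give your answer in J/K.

ΔS = 466 J/K

ΔS = ∫dQ_rev/T = m c ln(T₂/T₁) = 436 × 2.42 × ln(521/335) = 466 J/K.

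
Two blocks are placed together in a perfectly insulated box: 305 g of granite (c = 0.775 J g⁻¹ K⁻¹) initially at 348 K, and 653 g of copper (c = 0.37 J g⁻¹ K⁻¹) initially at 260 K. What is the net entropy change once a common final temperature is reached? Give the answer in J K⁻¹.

Energy balance: T_f = (m₁c₁T₁ + m₂c₂T₂)/(m₁c₁ + m₂c₂) = 303.52 K.
ΔS₁ = m₁c₁ ln(T_f/T₁) = 236.375 × ln(303.52/348) = -32.33 J/K.
ΔS₂ = m₂c₂ ln(T_f/T₂) = 241.61 × ln(303.52/260) = 37.39 J/K.
ΔS_total = -32.33 + 37.39 = 5.06 J/K.

ΔS_total = 5.06 J/K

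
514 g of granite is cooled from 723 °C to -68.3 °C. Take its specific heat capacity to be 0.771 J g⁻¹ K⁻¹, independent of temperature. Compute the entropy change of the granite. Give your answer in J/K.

ΔS = -627 J/K

In kelvin: T₁ = 996.15 K, T₂ = 204.85 K. ΔS = ∫dQ_rev/T = m c ln(T₂/T₁) = 514 × 0.771 × ln(204.85/996.15) = -627 J/K.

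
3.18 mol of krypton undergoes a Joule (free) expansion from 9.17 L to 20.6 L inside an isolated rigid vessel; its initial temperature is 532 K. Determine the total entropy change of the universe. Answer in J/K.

For an ideal gas in free expansion Q = 0 and W = 0, so T is unchanged.
Entropy is a state function; using a reversible isothermal path, ΔS_gas = nR ln(V₂/V₁) = 3.18 × 8.314 × ln(20.6/9.17) = 21.4 J/K.
The insulated surroundings exchange no heat, so ΔS_surr = 0 and ΔS_universe = ΔS_gas.

ΔS_universe = 21.4 J/K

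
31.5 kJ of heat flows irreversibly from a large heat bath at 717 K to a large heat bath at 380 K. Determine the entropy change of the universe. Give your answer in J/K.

ΔS_total = 39 J/K

ΔS_hot = −Q/T_H = −31500/717 = -43.93 J/K and ΔS_cold = +Q/T_C = 31500/380 = 82.89 J/K.
ΔS_total = -43.93 + 82.89 = 39 J/K, positive as the second law requires.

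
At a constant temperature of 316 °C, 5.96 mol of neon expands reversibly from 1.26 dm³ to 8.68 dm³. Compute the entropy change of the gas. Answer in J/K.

ΔS_gas = 95.6 J/K

For an isothermal ideal gas ΔS_gas = nR ln(V₂/V₁) = 5.96 × 8.314 × ln(8.68/1.26) = 95.6 J/K.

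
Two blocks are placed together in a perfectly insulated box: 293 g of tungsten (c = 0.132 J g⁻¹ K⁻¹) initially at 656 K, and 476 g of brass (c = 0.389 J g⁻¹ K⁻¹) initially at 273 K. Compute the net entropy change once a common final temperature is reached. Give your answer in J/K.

Energy balance: T_f = (m₁c₁T₁ + m₂c₂T₂)/(m₁c₁ + m₂c₂) = 339.18 K.
ΔS₁ = m₁c₁ ln(T_f/T₁) = 38.676 × ln(339.18/656) = -25.51 J/K.
ΔS₂ = m₂c₂ ln(T_f/T₂) = 185.164 × ln(339.18/273) = 40.19 J/K.
ΔS_total = -25.51 + 40.19 = 14.7 J/K.

ΔS_total = 14.7 J/K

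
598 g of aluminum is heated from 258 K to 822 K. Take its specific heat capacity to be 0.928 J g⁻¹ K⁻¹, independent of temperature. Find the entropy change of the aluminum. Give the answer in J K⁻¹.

ΔS = ∫dQ_rev/T = m c ln(T₂/T₁) = 598 × 0.928 × ln(822/258) = 643 J/K.

ΔS = 643 J/K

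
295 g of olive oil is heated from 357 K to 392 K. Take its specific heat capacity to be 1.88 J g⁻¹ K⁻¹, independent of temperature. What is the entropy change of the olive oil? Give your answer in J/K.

ΔS = ∫dQ_rev/T = m c ln(T₂/T₁) = 295 × 1.88 × ln(392/357) = 51.9 J/K.

ΔS = 51.9 J/K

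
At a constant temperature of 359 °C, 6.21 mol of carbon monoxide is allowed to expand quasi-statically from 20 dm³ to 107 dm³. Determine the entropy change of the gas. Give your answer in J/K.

ΔS_gas = 86.6 J/K

For an isothermal ideal gas ΔS_gas = nR ln(V₂/V₁) = 6.21 × 8.314 × ln(107/20) = 86.6 J/K.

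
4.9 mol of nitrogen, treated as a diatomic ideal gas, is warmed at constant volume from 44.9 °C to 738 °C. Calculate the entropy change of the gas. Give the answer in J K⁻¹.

In kelvin: T₁ = 318.05 K, T₂ = 1011.15 K. At constant volume, ΔS = nC_V ln(T₂/T₁) with C_V = 5R/2 = 20.79 J mol⁻¹ K⁻¹.
ΔS = 4.9 × 20.79 × ln(1011.15/318.05) = 118 J/K.

ΔS = 118 J/K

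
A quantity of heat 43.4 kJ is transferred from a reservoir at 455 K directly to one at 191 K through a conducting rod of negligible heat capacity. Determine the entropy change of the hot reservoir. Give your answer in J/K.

The hot reservoir loses heat Q, so ΔS_hot = −Q/T_H = −43400/455 = -95.4 J/K.

ΔS_hot = -95.4 J/K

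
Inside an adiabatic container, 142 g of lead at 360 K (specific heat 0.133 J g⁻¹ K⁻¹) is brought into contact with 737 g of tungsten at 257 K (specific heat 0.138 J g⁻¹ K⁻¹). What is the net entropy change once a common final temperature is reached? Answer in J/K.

ΔS_total = 0.976 J/K

Energy balance: T_f = (m₁c₁T₁ + m₂c₂T₂)/(m₁c₁ + m₂c₂) = 273.13 K.
ΔS₁ = m₁c₁ ln(T_f/T₁) = 18.886 × ln(273.13/360) = -5.215 J/K.
ΔS₂ = m₂c₂ ln(T_f/T₂) = 101.706 × ln(273.13/257) = 6.191 J/K.
ΔS_total = -5.215 + 6.191 = 0.976 J/K.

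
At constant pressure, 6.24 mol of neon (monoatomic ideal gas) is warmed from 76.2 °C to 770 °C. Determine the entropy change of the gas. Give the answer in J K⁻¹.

ΔS = 142 J/K

In kelvin: T₁ = 349.35 K, T₂ = 1043.15 K. At constant pressure, ΔS = nC_p ln(T₂/T₁) with C_p = 5R/2 = 20.79 J mol⁻¹ K⁻¹.
ΔS = 6.24 × 20.79 × ln(1043.15/349.35) = 142 J/K.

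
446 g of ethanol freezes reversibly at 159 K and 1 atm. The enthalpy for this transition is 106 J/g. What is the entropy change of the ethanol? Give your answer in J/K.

Heat released by the substance: Q = −mL = −446 × 106 = −47276 J.
At constant T, ΔS = Q_rev/T = −47276 / 159 = -297 J/K.

ΔS = -297 J/K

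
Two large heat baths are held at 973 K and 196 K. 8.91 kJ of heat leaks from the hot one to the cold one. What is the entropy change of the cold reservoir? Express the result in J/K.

ΔS_cold = 45.5 J/K

The cold reservoir gains heat Q, so ΔS_cold = +Q/T_C = 8910/196 = 45.5 J/K.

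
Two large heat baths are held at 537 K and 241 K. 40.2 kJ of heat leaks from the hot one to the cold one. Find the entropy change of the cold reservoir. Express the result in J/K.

ΔS_cold = 167 J/K

The cold reservoir gains heat Q, so ΔS_cold = +Q/T_C = 40200/241 = 167 J/K.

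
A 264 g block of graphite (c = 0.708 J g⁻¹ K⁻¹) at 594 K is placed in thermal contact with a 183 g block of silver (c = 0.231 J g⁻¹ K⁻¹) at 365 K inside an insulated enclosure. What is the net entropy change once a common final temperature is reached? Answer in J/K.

ΔS_total = 3.68 J/K

Energy balance: T_f = (m₁c₁T₁ + m₂c₂T₂)/(m₁c₁ + m₂c₂) = 551.76 K.
ΔS₁ = m₁c₁ ln(T_f/T₁) = 186.912 × ln(551.76/594) = -13.79 J/K.
ΔS₂ = m₂c₂ ln(T_f/T₂) = 42.273 × ln(551.76/365) = 17.47 J/K.
ΔS_total = -13.79 + 17.47 = 3.68 J/K.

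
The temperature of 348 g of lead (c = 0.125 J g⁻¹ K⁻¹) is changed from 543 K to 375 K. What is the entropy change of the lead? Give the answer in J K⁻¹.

ΔS = -16.1 J/K

ΔS = ∫dQ_rev/T = m c ln(T₂/T₁) = 348 × 0.125 × ln(375/543) = -16.1 J/K.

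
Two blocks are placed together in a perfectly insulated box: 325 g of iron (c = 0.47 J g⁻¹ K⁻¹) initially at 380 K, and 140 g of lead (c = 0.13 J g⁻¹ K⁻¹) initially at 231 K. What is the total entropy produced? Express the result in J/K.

Energy balance: T_f = (m₁c₁T₁ + m₂c₂T₂)/(m₁c₁ + m₂c₂) = 364.14 K.
ΔS₁ = m₁c₁ ln(T_f/T₁) = 152.75 × ln(364.14/380) = -6.513 J/K.
ΔS₂ = m₂c₂ ln(T_f/T₂) = 18.2 × ln(364.14/231) = 8.283 J/K.
ΔS_total = -6.513 + 8.283 = 1.77 J/K.

ΔS_total = 1.77 J/K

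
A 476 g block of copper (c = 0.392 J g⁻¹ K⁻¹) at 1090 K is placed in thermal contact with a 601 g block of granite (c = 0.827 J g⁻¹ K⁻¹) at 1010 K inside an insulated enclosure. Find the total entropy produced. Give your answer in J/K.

ΔS_total = 0.399 J/K

Energy balance: T_f = (m₁c₁T₁ + m₂c₂T₂)/(m₁c₁ + m₂c₂) = 1031.8 K.
ΔS₁ = m₁c₁ ln(T_f/T₁) = 186.592 × ln(1031.8/1090) = -10.232 J/K.
ΔS₂ = m₂c₂ ln(T_f/T₂) = 497.027 × ln(1031.8/1010) = 10.631 J/K.
ΔS_total = -10.232 + 10.631 = 0.399 J/K.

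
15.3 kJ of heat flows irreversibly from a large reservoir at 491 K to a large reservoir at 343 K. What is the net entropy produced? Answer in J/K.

ΔS_hot = −Q/T_H = −15300/491 = -31.16 J/K and ΔS_cold = +Q/T_C = 15300/343 = 44.61 J/K.
ΔS_total = -31.16 + 44.61 = 13.4 J/K, positive as the second law requires.

ΔS_total = 13.4 J/K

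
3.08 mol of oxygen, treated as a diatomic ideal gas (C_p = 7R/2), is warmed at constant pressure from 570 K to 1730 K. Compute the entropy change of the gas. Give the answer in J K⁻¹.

ΔS = 99.5 J/K

At constant pressure, ΔS = nC_p ln(T₂/T₁) with C_p = 7R/2 = 29.1 J mol⁻¹ K⁻¹.
ΔS = 3.08 × 29.1 × ln(1730/570) = 99.5 J/K.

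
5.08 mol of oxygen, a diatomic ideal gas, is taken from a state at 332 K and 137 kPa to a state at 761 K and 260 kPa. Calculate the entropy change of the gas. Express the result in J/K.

ΔS = nC_p ln(T₂/T₁) − nR ln(P₂/P₁), with C_p = 7R/2 = 29.1 J mol⁻¹ K⁻¹ for a diatomic ideal gas.
ΔS = 5.08 × [29.1 × ln(761/332) − 8.314 × ln(260/137)] = 95.6 J/K.

ΔS = 95.6 J/K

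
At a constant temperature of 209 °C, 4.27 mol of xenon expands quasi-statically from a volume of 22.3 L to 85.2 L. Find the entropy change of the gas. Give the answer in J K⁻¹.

For an isothermal ideal gas ΔS_gas = nR ln(V₂/V₁) = 4.27 × 8.314 × ln(85.2/22.3) = 47.6 J/K.

ΔS_gas = 47.6 J/K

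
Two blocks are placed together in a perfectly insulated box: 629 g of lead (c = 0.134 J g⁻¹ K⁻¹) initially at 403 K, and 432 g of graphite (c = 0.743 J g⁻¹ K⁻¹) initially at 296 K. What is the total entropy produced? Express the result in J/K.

ΔS_total = 3.37 J/K

Energy balance: T_f = (m₁c₁T₁ + m₂c₂T₂)/(m₁c₁ + m₂c₂) = 318.25 K.
ΔS₁ = m₁c₁ ln(T_f/T₁) = 84.286 × ln(318.25/403) = -19.9 J/K.
ΔS₂ = m₂c₂ ln(T_f/T₂) = 320.976 × ln(318.25/296) = 23.27 J/K.
ΔS_total = -19.9 + 23.27 = 3.37 J/K.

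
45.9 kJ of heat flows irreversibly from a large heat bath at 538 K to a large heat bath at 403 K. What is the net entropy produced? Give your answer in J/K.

ΔS_hot = −Q/T_H = −45900/538 = -85.32 J/K and ΔS_cold = +Q/T_C = 45900/403 = 113.9 J/K.
ΔS_total = -85.32 + 113.9 = 28.6 J/K, positive as the second law requires.

ΔS_total = 28.6 J/K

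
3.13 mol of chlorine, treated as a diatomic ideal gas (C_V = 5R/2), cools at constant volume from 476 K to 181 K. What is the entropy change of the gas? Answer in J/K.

At constant volume, ΔS = nC_V ln(T₂/T₁) with C_V = 5R/2 = 20.79 J mol⁻¹ K⁻¹.
ΔS = 3.13 × 20.79 × ln(181/476) = -62.9 J/K.

ΔS = -62.9 J/K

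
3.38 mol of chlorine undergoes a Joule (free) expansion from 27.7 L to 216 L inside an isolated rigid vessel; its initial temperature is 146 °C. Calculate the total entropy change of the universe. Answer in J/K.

No heat is exchanged and no work is done, so the ideal-gas temperature stays constant.
Entropy is a state function; using a reversible isothermal path, ΔS_gas = nR ln(V₂/V₁) = 3.38 × 8.314 × ln(216/27.7) = 57.7 J/K.
The insulated surroundings exchange no heat, so ΔS_surr = 0 and ΔS_universe = ΔS_gas.

ΔS_universe = 57.7 J/K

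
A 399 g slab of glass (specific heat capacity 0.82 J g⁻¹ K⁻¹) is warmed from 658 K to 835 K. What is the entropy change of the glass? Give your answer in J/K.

ΔS = ∫dQ_rev/T = m c ln(T₂/T₁) = 399 × 0.82 × ln(835/658) = 77.9 J/K.

ΔS = 77.9 J/K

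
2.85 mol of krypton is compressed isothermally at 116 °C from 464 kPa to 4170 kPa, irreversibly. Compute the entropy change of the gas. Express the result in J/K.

ΔS_gas = -52 J/K

Entropy is a state function, so ΔS_gas depends only on the end states.
For an isothermal ideal gas ΔS_gas = nR ln(P₁/P₂) = 2.85 × 8.314 × ln(464/4170) = -52 J/K.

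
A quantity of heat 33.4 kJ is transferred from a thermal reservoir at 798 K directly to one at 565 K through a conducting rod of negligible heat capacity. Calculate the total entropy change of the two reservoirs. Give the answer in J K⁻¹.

ΔS_hot = −Q/T_H = −33400/798 = -41.85 J/K and ΔS_cold = +Q/T_C = 33400/565 = 59.12 J/K.
ΔS_total = -41.85 + 59.12 = 17.3 J/K, positive as the second law requires.

ΔS_total = 17.3 J/K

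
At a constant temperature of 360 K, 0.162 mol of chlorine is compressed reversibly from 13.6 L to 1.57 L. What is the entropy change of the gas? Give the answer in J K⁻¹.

For an isothermal ideal gas ΔS_gas = nR ln(V₂/V₁) = 0.162 × 8.314 × ln(1.57/13.6) = -2.91 J/K.

ΔS_gas = -2.91 J/K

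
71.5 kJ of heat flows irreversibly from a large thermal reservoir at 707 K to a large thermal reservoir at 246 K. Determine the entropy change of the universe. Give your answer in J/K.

ΔS_hot = −Q/T_H = −71500/707 = -101.1 J/K and ΔS_cold = +Q/T_C = 71500/246 = 290.7 J/K.
ΔS_total = -101.1 + 290.7 = 190 J/K, positive as the second law requires.

ΔS_total = 190 J/K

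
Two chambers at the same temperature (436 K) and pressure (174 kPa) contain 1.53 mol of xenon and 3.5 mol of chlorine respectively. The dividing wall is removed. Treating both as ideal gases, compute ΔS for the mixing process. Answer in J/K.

Mole fractions: x_A = 1.53/5.03 = 0.304, x_B = 0.696.
ΔS_mix = −R(n_A ln x_A + n_B ln x_B) = −8.314 × (1.53 ln 0.304 + 3.5 ln 0.696) = 25.7 J/K.

ΔS_mix = 25.7 J/K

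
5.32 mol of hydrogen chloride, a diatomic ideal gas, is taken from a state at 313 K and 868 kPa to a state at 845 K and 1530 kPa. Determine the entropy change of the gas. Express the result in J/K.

ΔS = nC_p ln(T₂/T₁) − nR ln(P₂/P₁), with C_p = 7R/2 = 29.1 J mol⁻¹ K⁻¹ for a diatomic ideal gas.
ΔS = 5.32 × [29.1 × ln(845/313) − 8.314 × ln(1530/868)] = 129 J/K.

ΔS = 129 J/K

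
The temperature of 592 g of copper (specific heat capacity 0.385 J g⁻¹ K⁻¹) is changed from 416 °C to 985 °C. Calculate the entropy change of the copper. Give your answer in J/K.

ΔS = 137 J/K

In kelvin: T₁ = 689.15 K, T₂ = 1258.15 K. ΔS = ∫dQ_rev/T = m c ln(T₂/T₁) = 592 × 0.385 × ln(1258.15/689.15) = 137 J/K.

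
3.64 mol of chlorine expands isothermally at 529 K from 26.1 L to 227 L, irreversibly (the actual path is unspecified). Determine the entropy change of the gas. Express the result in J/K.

ΔS_gas = 65.5 J/K

Entropy is a state function, so ΔS_gas depends only on the end states.
For an isothermal ideal gas ΔS_gas = nR ln(V₂/V₁) = 3.64 × 8.314 × ln(227/26.1) = 65.5 J/K.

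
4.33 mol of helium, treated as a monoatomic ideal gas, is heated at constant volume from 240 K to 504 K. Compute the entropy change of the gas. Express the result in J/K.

ΔS = 40.1 J/K

At constant volume, ΔS = nC_V ln(T₂/T₁) with C_V = 3R/2 = 12.47 J mol⁻¹ K⁻¹.
ΔS = 4.33 × 12.47 × ln(504/240) = 40.1 J/K.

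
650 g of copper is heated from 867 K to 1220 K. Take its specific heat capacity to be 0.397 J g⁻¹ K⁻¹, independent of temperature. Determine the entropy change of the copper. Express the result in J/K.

ΔS = ∫dQ_rev/T = m c ln(T₂/T₁) = 650 × 0.397 × ln(1220/867) = 88.1 J/K.

ΔS = 88.1 J/K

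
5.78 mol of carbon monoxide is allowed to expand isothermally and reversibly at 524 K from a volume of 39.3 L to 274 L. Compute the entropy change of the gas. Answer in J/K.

ΔS_gas = 93.3 J/K

For an isothermal ideal gas ΔS_gas = nR ln(V₂/V₁) = 5.78 × 8.314 × ln(274/39.3) = 93.3 J/K.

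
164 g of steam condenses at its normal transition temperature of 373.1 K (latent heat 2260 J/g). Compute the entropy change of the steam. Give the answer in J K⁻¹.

Heat released by the substance: Q = −mL = −164 × 2260 = −370640 J.
At constant T, ΔS = Q_rev/T = −370640 / 373.1 = -993 J/K.

ΔS = -993 J/K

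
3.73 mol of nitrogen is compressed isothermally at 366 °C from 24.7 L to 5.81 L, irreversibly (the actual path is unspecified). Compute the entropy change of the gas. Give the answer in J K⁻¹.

Entropy is a state function, so ΔS_gas depends only on the end states.
For an isothermal ideal gas ΔS_gas = nR ln(V₂/V₁) = 3.73 × 8.314 × ln(5.81/24.7) = -44.9 J/K.

ΔS_gas = -44.9 J/K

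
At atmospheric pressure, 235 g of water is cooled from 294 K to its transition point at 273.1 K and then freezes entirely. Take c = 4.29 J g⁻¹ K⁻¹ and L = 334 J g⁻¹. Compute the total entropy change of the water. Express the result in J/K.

Cooling step: ΔS₁ = m c ln(T_tr/T_i) = 235 × 4.29 × ln(273.1/294) = -74.34 J/K.
Phase change: ΔS₂ = −mL/T_tr = −235 × 334 / 273.1 = -287.4 J/K.
ΔS_total = (-74.34) + (-287.4) = -362 J/K.

ΔS = -362 J/K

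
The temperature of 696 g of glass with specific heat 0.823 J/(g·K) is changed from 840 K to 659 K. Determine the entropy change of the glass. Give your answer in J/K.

ΔS = -139 J/K

ΔS = ∫dQ_rev/T = m c ln(T₂/T₁) = 696 × 0.823 × ln(659/840) = -139 J/K.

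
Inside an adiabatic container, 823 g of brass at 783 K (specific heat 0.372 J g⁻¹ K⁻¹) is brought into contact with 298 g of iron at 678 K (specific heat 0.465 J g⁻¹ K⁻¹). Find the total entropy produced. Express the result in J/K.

ΔS_total = 0.97 J/K

Energy balance: T_f = (m₁c₁T₁ + m₂c₂T₂)/(m₁c₁ + m₂c₂) = 750.28 K.
ΔS₁ = m₁c₁ ln(T_f/T₁) = 306.156 × ln(750.28/783) = -13.07 J/K.
ΔS₂ = m₂c₂ ln(T_f/T₂) = 138.57 × ln(750.28/678) = 14.04 J/K.
ΔS_total = -13.07 + 14.04 = 0.97 J/K.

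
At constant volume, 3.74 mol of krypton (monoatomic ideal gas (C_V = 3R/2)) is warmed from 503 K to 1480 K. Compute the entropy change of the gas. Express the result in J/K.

ΔS = 50.3 J/K

At constant volume, ΔS = nC_V ln(T₂/T₁) with C_V = 3R/2 = 12.47 J mol⁻¹ K⁻¹.
ΔS = 3.74 × 12.47 × ln(1480/503) = 50.3 J/K.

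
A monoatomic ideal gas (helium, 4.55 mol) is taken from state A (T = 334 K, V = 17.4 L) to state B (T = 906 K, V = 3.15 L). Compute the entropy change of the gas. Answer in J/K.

Entropy is a state function: ΔS = nC_V ln(T₂/T₁) + nR ln(V₂/V₁), with C_V = 3R/2 = 12.47 J mol⁻¹ K⁻¹ for a monoatomic ideal gas.
ΔS = 4.55 × [12.47 × ln(906/334) + 8.314 × ln(3.15/17.4)] = -8.03 J/K.

ΔS = -8.03 J/K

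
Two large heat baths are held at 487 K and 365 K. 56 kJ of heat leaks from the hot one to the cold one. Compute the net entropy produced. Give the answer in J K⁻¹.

ΔS_total = 38.4 J/K

ΔS_hot = −Q/T_H = −56000/487 = -115 J/K and ΔS_cold = +Q/T_C = 56000/365 = 153.4 J/K.
ΔS_total = -115 + 153.4 = 38.4 J/K, positive as the second law requires.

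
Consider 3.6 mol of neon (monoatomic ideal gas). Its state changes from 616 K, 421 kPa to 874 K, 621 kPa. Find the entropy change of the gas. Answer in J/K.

ΔS = 14.5 J/K

ΔS = nC_p ln(T₂/T₁) − nR ln(P₂/P₁), with C_p = 5R/2 = 20.79 J mol⁻¹ K⁻¹ for a monoatomic ideal gas.
ΔS = 3.6 × [20.79 × ln(874/616) − 8.314 × ln(621/421)] = 14.5 J/K.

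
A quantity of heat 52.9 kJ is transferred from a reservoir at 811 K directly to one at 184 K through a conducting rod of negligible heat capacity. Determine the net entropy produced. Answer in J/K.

ΔS_hot = −Q/T_H = −52900/811 = -65.23 J/K and ΔS_cold = +Q/T_C = 52900/184 = 287.5 J/K.
ΔS_total = -65.23 + 287.5 = 222 J/K, positive as the second law requires.

ΔS_total = 222 J/K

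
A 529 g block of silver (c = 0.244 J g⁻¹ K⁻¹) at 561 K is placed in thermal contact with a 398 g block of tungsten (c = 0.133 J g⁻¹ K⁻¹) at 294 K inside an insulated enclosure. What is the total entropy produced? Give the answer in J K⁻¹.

Energy balance: T_f = (m₁c₁T₁ + m₂c₂T₂)/(m₁c₁ + m₂c₂) = 483.35 K.
ΔS₁ = m₁c₁ ln(T_f/T₁) = 129.076 × ln(483.35/561) = -19.23 J/K.
ΔS₂ = m₂c₂ ln(T_f/T₂) = 52.934 × ln(483.35/294) = 26.32 J/K.
ΔS_total = -19.23 + 26.32 = 7.09 J/K.

ΔS_total = 7.09 J/K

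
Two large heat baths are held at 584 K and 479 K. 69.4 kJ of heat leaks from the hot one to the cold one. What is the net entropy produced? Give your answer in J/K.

ΔS_total = 26 J/K

ΔS_hot = −Q/T_H = −69400/584 = -118.84 J/K and ΔS_cold = +Q/T_C = 69400/479 = 144.89 J/K.
ΔS_total = -118.84 + 144.89 = 26 J/K, positive as the second law requires.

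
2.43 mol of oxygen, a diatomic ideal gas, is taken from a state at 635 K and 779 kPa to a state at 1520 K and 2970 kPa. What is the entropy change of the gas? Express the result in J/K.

ΔS = nC_p ln(T₂/T₁) − nR ln(P₂/P₁), with C_p = 7R/2 = 29.1 J mol⁻¹ K⁻¹ for a diatomic ideal gas.
ΔS = 2.43 × [29.1 × ln(1520/635) − 8.314 × ln(2970/779)] = 34.7 J/K.

ΔS = 34.7 J/K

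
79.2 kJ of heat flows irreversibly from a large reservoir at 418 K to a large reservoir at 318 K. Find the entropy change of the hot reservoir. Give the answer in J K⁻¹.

The hot reservoir loses heat Q, so ΔS_hot = −Q/T_H = −79200/418 = -189 J/K.

ΔS_hot = -189 J/K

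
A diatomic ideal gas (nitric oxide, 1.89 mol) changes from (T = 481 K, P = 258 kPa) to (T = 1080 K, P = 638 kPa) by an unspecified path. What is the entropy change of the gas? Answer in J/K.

ΔS = nC_p ln(T₂/T₁) − nR ln(P₂/P₁), with C_p = 7R/2 = 29.1 J mol⁻¹ K⁻¹ for a diatomic ideal gas.
ΔS = 1.89 × [29.1 × ln(1080/481) − 8.314 × ln(638/258)] = 30.3 J/K.

ΔS = 30.3 J/K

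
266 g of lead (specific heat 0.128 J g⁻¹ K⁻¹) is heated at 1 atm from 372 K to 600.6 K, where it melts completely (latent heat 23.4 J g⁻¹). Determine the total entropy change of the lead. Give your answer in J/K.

ΔS = 26.7 J/K

Warming step: ΔS₁ = m c ln(T_tr/T_i) = 266 × 0.128 × ln(600.6/372) = 16.31 J/K.
Phase change: ΔS₂ = +mL/T_tr = 266 × 23.4 / 600.6 = 10.36 J/K.
ΔS_total = (16.31) + (10.36) = 26.7 J/K.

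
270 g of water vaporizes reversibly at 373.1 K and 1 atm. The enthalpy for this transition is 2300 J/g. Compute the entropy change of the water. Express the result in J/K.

ΔS = 1660 J/K

Heat absorbed by the substance: Q = mL = 270 × 2300 = 621000 J.
At constant T, ΔS = Q_rev/T = 621000 / 373.1 = 1660 J/K.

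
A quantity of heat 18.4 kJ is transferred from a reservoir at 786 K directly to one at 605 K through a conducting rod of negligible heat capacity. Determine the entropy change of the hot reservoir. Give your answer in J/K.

The hot reservoir loses heat Q, so ΔS_hot = −Q/T_H = −18400/786 = -23.4 J/K.

ΔS_hot = -23.4 J/K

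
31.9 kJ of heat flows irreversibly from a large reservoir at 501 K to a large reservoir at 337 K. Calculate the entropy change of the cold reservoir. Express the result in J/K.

The cold reservoir gains heat Q, so ΔS_cold = +Q/T_C = 31900/337 = 94.7 J/K.

ΔS_cold = 94.7 J/K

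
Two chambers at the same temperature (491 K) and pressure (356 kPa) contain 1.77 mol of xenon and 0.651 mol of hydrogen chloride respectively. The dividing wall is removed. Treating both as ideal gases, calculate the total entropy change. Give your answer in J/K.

ΔS_mix = 11.7 J/K

Mole fractions: x_A = 1.77/2.42 = 0.731, x_B = 0.269.
ΔS_mix = −R(n_A ln x_A + n_B ln x_B) = −8.314 × (1.77 ln 0.731 + 0.651 ln 0.269) = 11.7 J/K.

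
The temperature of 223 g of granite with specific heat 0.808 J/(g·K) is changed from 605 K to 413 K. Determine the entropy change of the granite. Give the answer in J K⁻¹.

ΔS = ∫dQ_rev/T = m c ln(T₂/T₁) = 223 × 0.808 × ln(413/605) = -68.8 J/K.

ΔS = -68.8 J/K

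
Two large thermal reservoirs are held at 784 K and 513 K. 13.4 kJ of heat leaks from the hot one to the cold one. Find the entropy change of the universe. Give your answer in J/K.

ΔS_hot = −Q/T_H = −13400/784 = -17.09 J/K and ΔS_cold = +Q/T_C = 13400/513 = 26.12 J/K.
ΔS_total = -17.09 + 26.12 = 9.03 J/K, positive as the second law requires.

ΔS_total = 9.03 J/K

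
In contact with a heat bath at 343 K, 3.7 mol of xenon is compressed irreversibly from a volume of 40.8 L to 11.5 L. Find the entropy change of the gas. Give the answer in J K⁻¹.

Entropy is a state function, so ΔS_gas depends only on the end states.
For an isothermal ideal gas ΔS_gas = nR ln(V₂/V₁) = 3.7 × 8.314 × ln(11.5/40.8) = -39 J/K.

ΔS_gas = -39 J/K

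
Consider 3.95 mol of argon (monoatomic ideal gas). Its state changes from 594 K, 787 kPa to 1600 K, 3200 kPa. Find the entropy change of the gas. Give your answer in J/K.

ΔS = nC_p ln(T₂/T₁) − nR ln(P₂/P₁), with C_p = 5R/2 = 20.79 J mol⁻¹ K⁻¹ for a monoatomic ideal gas.
ΔS = 3.95 × [20.79 × ln(1600/594) − 8.314 × ln(3200/787)] = 35.3 J/K.

ΔS = 35.3 J/K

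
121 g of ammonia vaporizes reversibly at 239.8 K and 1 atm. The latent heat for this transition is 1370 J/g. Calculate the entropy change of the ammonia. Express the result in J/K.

ΔS = 691 J/K

Heat absorbed by the substance: Q = mL = 121 × 1370 = 165770 J.
At constant T, ΔS = Q_rev/T = 165770 / 239.8 = 691 J/K.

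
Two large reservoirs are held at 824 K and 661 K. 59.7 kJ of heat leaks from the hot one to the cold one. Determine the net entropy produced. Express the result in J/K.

ΔS_total = 17.9 J/K

ΔS_hot = −Q/T_H = −59700/824 = -72.45 J/K and ΔS_cold = +Q/T_C = 59700/661 = 90.32 J/K.
ΔS_total = -72.45 + 90.32 = 17.9 J/K, positive as the second law requires.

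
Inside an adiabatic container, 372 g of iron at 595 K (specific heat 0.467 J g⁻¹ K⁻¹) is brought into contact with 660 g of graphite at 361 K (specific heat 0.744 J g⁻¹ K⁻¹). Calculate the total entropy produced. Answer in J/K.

Energy balance: T_f = (m₁c₁T₁ + m₂c₂T₂)/(m₁c₁ + m₂c₂) = 422.15 K.
ΔS₁ = m₁c₁ ln(T_f/T₁) = 173.724 × ln(422.15/595) = -59.62 J/K.
ΔS₂ = m₂c₂ ln(T_f/T₂) = 491.04 × ln(422.15/361) = 76.84 J/K.
ΔS_total = -59.62 + 76.84 = 17.2 J/K.

ΔS_total = 17.2 J/K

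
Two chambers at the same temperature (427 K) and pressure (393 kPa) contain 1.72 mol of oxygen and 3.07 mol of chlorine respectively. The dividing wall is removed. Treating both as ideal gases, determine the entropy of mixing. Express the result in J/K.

ΔS_mix = 26 J/K

Mole fractions: x_A = 1.72/4.79 = 0.359, x_B = 0.641.
ΔS_mix = −R(n_A ln x_A + n_B ln x_B) = −8.314 × (1.72 ln 0.359 + 3.07 ln 0.641) = 26 J/K.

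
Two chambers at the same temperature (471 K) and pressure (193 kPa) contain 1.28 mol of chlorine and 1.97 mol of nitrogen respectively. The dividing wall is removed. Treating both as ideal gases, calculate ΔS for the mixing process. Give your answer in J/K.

Mole fractions: x_A = 1.28/3.25 = 0.394, x_B = 0.606.
ΔS_mix = −R(n_A ln x_A + n_B ln x_B) = −8.314 × (1.28 ln 0.394 + 1.97 ln 0.606) = 18.1 J/K.

ΔS_mix = 18.1 J/K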